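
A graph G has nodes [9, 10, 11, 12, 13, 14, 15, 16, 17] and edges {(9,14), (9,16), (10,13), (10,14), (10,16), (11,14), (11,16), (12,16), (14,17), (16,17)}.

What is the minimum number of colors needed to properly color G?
χ(G) = 2

Clique number ω(G) = 2 (lower bound: χ ≥ ω).
The graph is bipartite (no odd cycle), so 2 colors suffice: χ(G) = 2.
A valid 2-coloring: color 1: [13, 14, 15, 16]; color 2: [9, 10, 11, 12, 17].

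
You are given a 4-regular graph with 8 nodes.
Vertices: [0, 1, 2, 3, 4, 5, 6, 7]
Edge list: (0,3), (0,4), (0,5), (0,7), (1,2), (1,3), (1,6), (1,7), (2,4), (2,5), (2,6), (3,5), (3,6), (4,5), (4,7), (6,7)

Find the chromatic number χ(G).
Clique number ω(G) = 3 (lower bound: χ ≥ ω).
Suppose a proper 3-coloring c exists. The clique [0, 3, 5] takes 3 distinct colors; by symmetry let c(0) = 1, c(3) = 2, c(5) = 3.
- Vertex 4: neighbors [0, 5] already have colors [1, 3] ⇒ c(4) = 2.
- Vertex 2: neighbors [4, 5] already have colors [2, 3] ⇒ c(2) = 1.
- Vertex 1: neighbors [2, 3] already have colors [1, 2] ⇒ c(1) = 3.
- Vertex 6: neighbors [2, 3, 1] already have colors [1, 2, 3] — all 3 colors blocked. Contradiction.
The forced assignments end in a contradiction, so G has no proper 3-coloring (χ ≥ 4).
The coloring below uses 4 colors, so χ(G) = 4.
A valid 4-coloring: color 1: [1, 5]; color 2: [4, 6]; color 3: [0, 2]; color 4: [3, 7].

χ(G) = 4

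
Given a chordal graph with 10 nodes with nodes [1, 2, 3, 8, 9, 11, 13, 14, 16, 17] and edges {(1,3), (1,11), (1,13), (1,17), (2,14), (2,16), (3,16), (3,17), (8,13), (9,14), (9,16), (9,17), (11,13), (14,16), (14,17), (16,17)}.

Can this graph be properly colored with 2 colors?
The clique on vertices [9, 14, 16, 17] has size 4 > 2, so it alone needs 4 colors.

No, G is not 2-colorable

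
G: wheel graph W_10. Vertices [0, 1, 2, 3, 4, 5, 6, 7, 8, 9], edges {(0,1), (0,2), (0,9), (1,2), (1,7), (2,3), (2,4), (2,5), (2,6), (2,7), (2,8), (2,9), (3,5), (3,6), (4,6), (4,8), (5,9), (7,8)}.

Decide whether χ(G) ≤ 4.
Yes, G is 4-colorable

A valid 4-coloring: color 1: [2]; color 2: [1, 3, 4, 9]; color 3: [0, 5, 6, 7]; color 4: [8].
(χ(G) = 4 ≤ 4.)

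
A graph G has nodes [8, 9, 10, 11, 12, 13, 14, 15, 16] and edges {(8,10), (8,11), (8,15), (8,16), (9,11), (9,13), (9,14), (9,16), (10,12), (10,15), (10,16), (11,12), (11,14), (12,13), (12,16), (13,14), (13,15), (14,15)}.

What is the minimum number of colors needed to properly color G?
χ(G) = 4

Clique number ω(G) = 3 (lower bound: χ ≥ ω).
Suppose a proper 3-coloring c exists. The clique [8, 10, 15] takes 3 distinct colors; by symmetry let c(8) = 1, c(10) = 2, c(15) = 3.
- Vertex 16: neighbors [8, 10] already have colors [1, 2] ⇒ c(16) = 3.
- Vertex 12: neighbors [10, 16] already have colors [2, 3] ⇒ c(12) = 1.
- Vertex 13: neighbors [12, 15] already have colors [1, 3] ⇒ c(13) = 2.
- Vertex 9: neighbors [13, 16] already have colors [2, 3] ⇒ c(9) = 1.
- Vertex 14: neighbors [9, 13, 15] already have colors [1, 2, 3] — all 3 colors blocked. Contradiction.
The forced assignments end in a contradiction, so G has no proper 3-coloring (χ ≥ 4).
The coloring below uses 4 colors, so χ(G) = 4.
A valid 4-coloring: color 1: [10, 11, 13]; color 2: [8, 12, 14]; color 3: [15, 16]; color 4: [9].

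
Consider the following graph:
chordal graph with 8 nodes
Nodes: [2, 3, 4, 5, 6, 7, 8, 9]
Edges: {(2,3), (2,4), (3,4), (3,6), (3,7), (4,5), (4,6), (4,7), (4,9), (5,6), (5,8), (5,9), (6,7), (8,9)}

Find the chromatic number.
Clique number ω(G) = 4 (lower bound: χ ≥ ω).
The clique on [3, 4, 6, 7] has size 4, forcing χ ≥ 4, and the coloring below uses 4 colors, so χ(G) = 4.
A valid 4-coloring: color 1: [4, 8]; color 2: [2, 6, 9]; color 3: [3, 5]; color 4: [7].

χ(G) = 4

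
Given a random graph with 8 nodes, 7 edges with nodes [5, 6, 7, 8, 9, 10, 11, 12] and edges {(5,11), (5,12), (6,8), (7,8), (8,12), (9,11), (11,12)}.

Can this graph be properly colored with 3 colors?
A valid 3-coloring: color 1: [8, 10, 11]; color 2: [6, 7, 9, 12]; color 3: [5].
(χ(G) = 3 ≤ 3.)

Yes, G is 3-colorable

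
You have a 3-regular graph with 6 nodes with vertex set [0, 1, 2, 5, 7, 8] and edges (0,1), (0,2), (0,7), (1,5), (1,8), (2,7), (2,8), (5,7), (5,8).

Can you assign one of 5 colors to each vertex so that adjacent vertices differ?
A valid 5-coloring: color 1: [2, 5]; color 2: [1, 7]; color 3: [0, 8].
(χ(G) = 3 ≤ 5.)

Yes, G is 5-colorable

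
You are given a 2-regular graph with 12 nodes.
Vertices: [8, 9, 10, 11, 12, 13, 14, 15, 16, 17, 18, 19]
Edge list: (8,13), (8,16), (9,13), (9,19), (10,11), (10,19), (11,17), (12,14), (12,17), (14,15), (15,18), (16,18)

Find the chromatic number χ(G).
χ(G) = 2

Clique number ω(G) = 2 (lower bound: χ ≥ ω).
The graph is bipartite (no odd cycle), so 2 colors suffice: χ(G) = 2.
A valid 2-coloring: color 1: [11, 12, 13, 15, 16, 19]; color 2: [8, 9, 10, 14, 17, 18].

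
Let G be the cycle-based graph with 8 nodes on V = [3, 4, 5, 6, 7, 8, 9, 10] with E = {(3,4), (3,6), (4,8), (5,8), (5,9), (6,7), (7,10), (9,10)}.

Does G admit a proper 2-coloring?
Yes, G is 2-colorable

A valid 2-coloring: color 1: [3, 7, 8, 9]; color 2: [4, 5, 6, 10].
(χ(G) = 2 ≤ 2.)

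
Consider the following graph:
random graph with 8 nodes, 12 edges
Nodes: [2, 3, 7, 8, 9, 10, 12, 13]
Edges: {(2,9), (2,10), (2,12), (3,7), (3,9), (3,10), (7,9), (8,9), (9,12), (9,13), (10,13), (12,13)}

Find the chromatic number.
χ(G) = 3

Clique number ω(G) = 3 (lower bound: χ ≥ ω).
The clique on [3, 7, 9] has size 3, forcing χ ≥ 3, and the coloring below uses 3 colors, so χ(G) = 3.
A valid 3-coloring: color 1: [9, 10]; color 2: [2, 3, 8, 13]; color 3: [7, 12].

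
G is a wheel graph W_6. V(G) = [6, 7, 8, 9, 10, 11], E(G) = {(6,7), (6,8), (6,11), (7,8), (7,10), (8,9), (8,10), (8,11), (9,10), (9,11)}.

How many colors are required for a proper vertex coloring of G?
χ(G) = 4

Clique number ω(G) = 3 (lower bound: χ ≥ ω).
Odd cycle [9, 11, 6, 7, 10] needs 3 colors (χ ≥ 3).
Vertex 8 is adjacent to every vertex of [6, 7, 9, 10, 11], which already need 3 colors among themselves, so 8 needs a new color (χ ≥ 4).
The coloring below uses 4 colors, so χ(G) = 4.
A valid 4-coloring: color 1: [8]; color 2: [7, 9]; color 3: [10, 11]; color 4: [6].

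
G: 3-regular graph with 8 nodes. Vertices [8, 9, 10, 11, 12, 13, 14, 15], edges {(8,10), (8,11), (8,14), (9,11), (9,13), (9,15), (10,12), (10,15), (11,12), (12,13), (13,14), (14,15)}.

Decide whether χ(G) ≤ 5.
Yes, G is 5-colorable

A valid 5-coloring: color 1: [8, 13, 15]; color 2: [9, 12, 14]; color 3: [10, 11].
(χ(G) = 3 ≤ 5.)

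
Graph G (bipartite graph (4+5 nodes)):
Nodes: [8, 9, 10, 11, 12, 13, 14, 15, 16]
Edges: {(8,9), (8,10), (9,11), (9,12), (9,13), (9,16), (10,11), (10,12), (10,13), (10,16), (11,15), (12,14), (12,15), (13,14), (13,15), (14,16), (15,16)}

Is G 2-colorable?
Yes, G is 2-colorable

A valid 2-coloring: color 1: [9, 10, 14, 15]; color 2: [8, 11, 12, 13, 16].
(χ(G) = 2 ≤ 2.)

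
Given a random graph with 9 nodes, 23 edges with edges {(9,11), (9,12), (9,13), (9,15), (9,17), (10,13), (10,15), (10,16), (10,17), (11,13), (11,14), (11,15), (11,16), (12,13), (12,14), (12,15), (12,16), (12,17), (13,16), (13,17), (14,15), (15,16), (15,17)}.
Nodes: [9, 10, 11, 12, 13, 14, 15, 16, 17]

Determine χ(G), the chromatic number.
Clique number ω(G) = 4 (lower bound: χ ≥ ω).
The clique on [9, 12, 13, 17] has size 4, forcing χ ≥ 4, and the coloring below uses 4 colors, so χ(G) = 4.
A valid 4-coloring: color 1: [13, 15]; color 2: [10, 11, 12]; color 3: [14, 16, 17]; color 4: [9].

χ(G) = 4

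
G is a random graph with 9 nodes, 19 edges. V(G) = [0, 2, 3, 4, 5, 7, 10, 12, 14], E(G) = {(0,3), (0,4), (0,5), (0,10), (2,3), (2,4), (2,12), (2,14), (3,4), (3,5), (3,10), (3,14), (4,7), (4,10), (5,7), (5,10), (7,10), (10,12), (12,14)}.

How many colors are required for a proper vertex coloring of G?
χ(G) = 4

Clique number ω(G) = 4 (lower bound: χ ≥ ω).
The clique on [0, 3, 4, 10] has size 4, forcing χ ≥ 4, and the coloring below uses 4 colors, so χ(G) = 4.
A valid 4-coloring: color 1: [3, 7, 12]; color 2: [2, 10]; color 3: [4, 5, 14]; color 4: [0].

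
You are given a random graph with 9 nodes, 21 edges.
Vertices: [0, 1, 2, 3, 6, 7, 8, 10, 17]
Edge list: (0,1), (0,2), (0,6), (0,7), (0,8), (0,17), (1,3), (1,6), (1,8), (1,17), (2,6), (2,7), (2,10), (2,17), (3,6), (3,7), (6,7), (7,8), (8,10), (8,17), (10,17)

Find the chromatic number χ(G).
Clique number ω(G) = 4 (lower bound: χ ≥ ω).
The clique on [0, 1, 8, 17] has size 4, forcing χ ≥ 4, and the coloring below uses 4 colors, so χ(G) = 4.
A valid 4-coloring: color 1: [0, 3, 10]; color 2: [6, 8]; color 3: [1, 2]; color 4: [7, 17].

χ(G) = 4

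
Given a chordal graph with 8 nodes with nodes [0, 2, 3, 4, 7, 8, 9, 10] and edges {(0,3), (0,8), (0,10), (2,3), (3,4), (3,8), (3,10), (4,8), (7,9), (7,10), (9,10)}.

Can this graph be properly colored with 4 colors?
A valid 4-coloring: color 1: [3, 9]; color 2: [2, 8, 10]; color 3: [0, 4, 7].
(χ(G) = 3 ≤ 4.)

Yes, G is 4-colorable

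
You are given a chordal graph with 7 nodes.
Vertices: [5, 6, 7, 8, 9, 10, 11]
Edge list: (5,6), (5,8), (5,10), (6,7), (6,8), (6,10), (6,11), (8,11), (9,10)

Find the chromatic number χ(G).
Clique number ω(G) = 3 (lower bound: χ ≥ ω).
The clique on [6, 8, 11] has size 3, forcing χ ≥ 3, and the coloring below uses 3 colors, so χ(G) = 3.
A valid 3-coloring: color 1: [6, 9]; color 2: [7, 8, 10]; color 3: [5, 11].

χ(G) = 3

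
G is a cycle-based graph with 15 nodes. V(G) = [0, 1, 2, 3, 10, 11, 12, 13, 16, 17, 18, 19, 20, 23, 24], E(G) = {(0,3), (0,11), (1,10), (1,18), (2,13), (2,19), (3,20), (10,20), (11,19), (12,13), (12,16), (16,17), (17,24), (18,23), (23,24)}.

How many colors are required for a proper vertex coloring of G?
Clique number ω(G) = 2 (lower bound: χ ≥ ω).
Odd cycle [12, 13, 2, 19, 11, 0, 3, 20, 10, 1, 18, 23, 24, 17, 16] needs 3 colors (χ ≥ 3).
The coloring below uses 3 colors, so χ(G) = 3.
A valid 3-coloring: color 1: [2, 3, 10, 11, 12, 17, 18]; color 2: [0, 1, 13, 16, 19, 20, 23]; color 3: [24].

χ(G) = 3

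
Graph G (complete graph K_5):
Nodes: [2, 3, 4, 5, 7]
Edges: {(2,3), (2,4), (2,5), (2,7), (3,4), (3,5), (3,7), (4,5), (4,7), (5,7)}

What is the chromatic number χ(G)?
χ(G) = 5

Clique number ω(G) = 5 (lower bound: χ ≥ ω).
The clique on [2, 3, 4, 5, 7] has size 5, forcing χ ≥ 5, and the coloring below uses 5 colors, so χ(G) = 5.
A valid 5-coloring: color 1: [7]; color 2: [3]; color 3: [2]; color 4: [5]; color 5: [4].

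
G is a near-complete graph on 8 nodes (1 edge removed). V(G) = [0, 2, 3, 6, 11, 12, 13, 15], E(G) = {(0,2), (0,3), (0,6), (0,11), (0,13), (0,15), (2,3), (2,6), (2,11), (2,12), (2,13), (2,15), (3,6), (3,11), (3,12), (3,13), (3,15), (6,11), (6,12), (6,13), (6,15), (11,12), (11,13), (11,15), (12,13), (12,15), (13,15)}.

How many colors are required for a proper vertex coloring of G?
χ(G) = 7

Clique number ω(G) = 7 (lower bound: χ ≥ ω).
The clique on [0, 2, 3, 6, 11, 13, 15] has size 7, forcing χ ≥ 7, and the coloring below uses 7 colors, so χ(G) = 7.
A valid 7-coloring: color 1: [15]; color 2: [6]; color 3: [2]; color 4: [13]; color 5: [3]; color 6: [11]; color 7: [0, 12].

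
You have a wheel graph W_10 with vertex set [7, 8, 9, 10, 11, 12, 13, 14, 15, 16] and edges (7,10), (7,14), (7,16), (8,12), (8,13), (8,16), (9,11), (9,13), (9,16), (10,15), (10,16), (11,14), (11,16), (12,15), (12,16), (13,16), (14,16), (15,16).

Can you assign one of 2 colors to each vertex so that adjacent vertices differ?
No, G is not 2-colorable

The clique on vertices [7, 10, 16] has size 3 > 2, so it alone needs 3 colors.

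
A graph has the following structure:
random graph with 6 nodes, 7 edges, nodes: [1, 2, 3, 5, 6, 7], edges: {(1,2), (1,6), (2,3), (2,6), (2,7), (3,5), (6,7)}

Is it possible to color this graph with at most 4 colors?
A valid 4-coloring: color 1: [2, 5]; color 2: [3, 6]; color 3: [1, 7].
(χ(G) = 3 ≤ 4.)

Yes, G is 4-colorable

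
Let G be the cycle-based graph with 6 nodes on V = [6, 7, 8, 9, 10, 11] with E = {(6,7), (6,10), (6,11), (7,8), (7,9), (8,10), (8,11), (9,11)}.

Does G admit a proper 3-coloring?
A valid 3-coloring: color 1: [7, 10, 11]; color 2: [6, 8, 9].
(χ(G) = 2 ≤ 3.)

Yes, G is 3-colorable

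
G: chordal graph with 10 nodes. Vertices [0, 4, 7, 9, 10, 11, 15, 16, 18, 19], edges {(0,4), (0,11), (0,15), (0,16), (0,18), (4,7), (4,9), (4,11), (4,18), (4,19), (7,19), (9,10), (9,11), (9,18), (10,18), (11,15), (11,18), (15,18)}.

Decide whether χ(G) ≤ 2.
No, G is not 2-colorable

The clique on vertices [0, 4, 11, 18] has size 4 > 2, so it alone needs 4 colors.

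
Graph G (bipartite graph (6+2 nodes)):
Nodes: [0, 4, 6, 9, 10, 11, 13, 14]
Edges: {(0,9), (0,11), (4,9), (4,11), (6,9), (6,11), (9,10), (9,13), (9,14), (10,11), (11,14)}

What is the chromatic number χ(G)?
Clique number ω(G) = 2 (lower bound: χ ≥ ω).
The graph is bipartite (no odd cycle), so 2 colors suffice: χ(G) = 2.
A valid 2-coloring: color 1: [9, 11]; color 2: [0, 4, 6, 10, 13, 14].

χ(G) = 2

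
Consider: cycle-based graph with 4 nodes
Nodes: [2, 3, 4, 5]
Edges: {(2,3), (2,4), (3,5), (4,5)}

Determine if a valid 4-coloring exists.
A valid 4-coloring: color 1: [2, 5]; color 2: [3, 4].
(χ(G) = 2 ≤ 4.)

Yes, G is 4-colorable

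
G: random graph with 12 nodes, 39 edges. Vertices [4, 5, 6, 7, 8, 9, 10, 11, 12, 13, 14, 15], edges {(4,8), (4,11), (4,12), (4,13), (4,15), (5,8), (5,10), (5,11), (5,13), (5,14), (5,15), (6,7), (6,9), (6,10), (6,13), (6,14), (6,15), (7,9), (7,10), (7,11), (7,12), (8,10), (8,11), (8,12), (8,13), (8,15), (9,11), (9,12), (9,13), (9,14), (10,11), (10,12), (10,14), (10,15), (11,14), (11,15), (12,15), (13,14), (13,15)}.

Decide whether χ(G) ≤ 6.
Yes, G is 6-colorable

A valid 6-coloring: color 1: [7, 14, 15]; color 2: [11, 12, 13]; color 3: [4, 9, 10]; color 4: [6, 8]; color 5: [5].
(χ(G) = 5 ≤ 6.)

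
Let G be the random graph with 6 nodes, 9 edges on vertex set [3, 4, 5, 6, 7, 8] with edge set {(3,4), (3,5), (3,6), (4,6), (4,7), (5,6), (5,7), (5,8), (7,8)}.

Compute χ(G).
χ(G) = 3

Clique number ω(G) = 3 (lower bound: χ ≥ ω).
The clique on [3, 4, 6] has size 3, forcing χ ≥ 3, and the coloring below uses 3 colors, so χ(G) = 3.
A valid 3-coloring: color 1: [4, 5]; color 2: [6, 7]; color 3: [3, 8].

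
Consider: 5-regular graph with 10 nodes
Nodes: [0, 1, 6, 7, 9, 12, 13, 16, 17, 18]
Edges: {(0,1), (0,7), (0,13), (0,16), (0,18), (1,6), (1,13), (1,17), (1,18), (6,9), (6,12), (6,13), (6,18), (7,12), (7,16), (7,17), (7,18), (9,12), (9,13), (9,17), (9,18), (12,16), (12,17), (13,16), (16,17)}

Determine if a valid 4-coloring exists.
Yes, G is 4-colorable

A valid 4-coloring: color 1: [7, 13]; color 2: [1, 9, 16]; color 3: [0, 6, 17]; color 4: [12, 18].
(χ(G) = 4 ≤ 4.)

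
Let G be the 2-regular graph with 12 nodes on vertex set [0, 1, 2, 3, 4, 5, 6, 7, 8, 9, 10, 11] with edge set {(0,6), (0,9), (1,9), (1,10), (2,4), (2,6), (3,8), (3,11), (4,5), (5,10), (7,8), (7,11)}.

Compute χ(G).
Clique number ω(G) = 2 (lower bound: χ ≥ ω).
The graph is bipartite (no odd cycle), so 2 colors suffice: χ(G) = 2.
A valid 2-coloring: color 1: [0, 1, 2, 3, 5, 7]; color 2: [4, 6, 8, 9, 10, 11].

χ(G) = 2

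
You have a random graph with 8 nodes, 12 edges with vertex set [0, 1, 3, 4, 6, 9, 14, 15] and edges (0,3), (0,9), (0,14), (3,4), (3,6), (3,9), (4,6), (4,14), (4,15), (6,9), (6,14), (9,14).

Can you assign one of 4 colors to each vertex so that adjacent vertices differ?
A valid 4-coloring: color 1: [1, 3, 14, 15]; color 2: [4, 9]; color 3: [0, 6].
(χ(G) = 3 ≤ 4.)

Yes, G is 4-colorable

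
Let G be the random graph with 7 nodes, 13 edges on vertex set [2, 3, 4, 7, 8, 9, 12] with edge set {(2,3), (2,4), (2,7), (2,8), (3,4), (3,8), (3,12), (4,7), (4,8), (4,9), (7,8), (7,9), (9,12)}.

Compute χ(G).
Clique number ω(G) = 4 (lower bound: χ ≥ ω).
The clique on [2, 3, 4, 8] has size 4, forcing χ ≥ 4, and the coloring below uses 4 colors, so χ(G) = 4.
A valid 4-coloring: color 1: [4, 12]; color 2: [3, 7]; color 3: [8, 9]; color 4: [2].

χ(G) = 4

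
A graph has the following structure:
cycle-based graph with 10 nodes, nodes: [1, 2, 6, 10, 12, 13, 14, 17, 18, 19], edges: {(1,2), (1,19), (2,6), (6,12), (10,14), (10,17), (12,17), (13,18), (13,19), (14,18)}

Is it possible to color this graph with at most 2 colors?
A valid 2-coloring: color 1: [2, 10, 12, 18, 19]; color 2: [1, 6, 13, 14, 17].
(χ(G) = 2 ≤ 2.)

Yes, G is 2-colorable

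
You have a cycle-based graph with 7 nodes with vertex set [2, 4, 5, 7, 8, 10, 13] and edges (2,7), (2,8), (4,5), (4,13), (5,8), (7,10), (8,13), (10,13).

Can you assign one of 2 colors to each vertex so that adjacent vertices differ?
Odd cycle [13, 8, 2, 7, 10] needs 3 colors (χ ≥ 3).
Hence χ(G) ≥ 3 > 2, so no proper 2-coloring exists.

No, G is not 2-colorable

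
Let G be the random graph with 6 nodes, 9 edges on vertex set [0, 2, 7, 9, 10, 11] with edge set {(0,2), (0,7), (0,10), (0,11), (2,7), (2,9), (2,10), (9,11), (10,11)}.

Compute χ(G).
Clique number ω(G) = 3 (lower bound: χ ≥ ω).
The clique on [0, 2, 10] has size 3, forcing χ ≥ 3, and the coloring below uses 3 colors, so χ(G) = 3.
A valid 3-coloring: color 1: [2, 11]; color 2: [0, 9]; color 3: [7, 10].

χ(G) = 3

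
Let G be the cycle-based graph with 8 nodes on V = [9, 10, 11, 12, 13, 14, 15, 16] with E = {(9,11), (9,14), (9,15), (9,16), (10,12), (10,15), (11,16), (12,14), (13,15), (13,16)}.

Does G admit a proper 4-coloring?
A valid 4-coloring: color 1: [9, 12, 13]; color 2: [14, 15, 16]; color 3: [10, 11].
(χ(G) = 3 ≤ 4.)

Yes, G is 4-colorable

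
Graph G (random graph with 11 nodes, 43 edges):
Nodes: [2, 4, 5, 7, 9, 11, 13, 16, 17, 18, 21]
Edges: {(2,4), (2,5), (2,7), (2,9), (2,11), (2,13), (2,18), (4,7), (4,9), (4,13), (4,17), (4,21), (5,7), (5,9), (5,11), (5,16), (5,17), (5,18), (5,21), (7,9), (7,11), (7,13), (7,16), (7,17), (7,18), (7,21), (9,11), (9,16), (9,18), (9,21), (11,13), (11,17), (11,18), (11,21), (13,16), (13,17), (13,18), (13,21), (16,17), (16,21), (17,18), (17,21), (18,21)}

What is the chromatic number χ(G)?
Clique number ω(G) = 6 (lower bound: χ ≥ ω).
The clique on [2, 5, 7, 9, 11, 18] has size 6, forcing χ ≥ 6, and the coloring below uses 6 colors, so χ(G) = 6.
A valid 6-coloring: color 1: [7]; color 2: [2, 21]; color 3: [5, 13]; color 4: [9, 17]; color 5: [4, 16, 18]; color 6: [11].

χ(G) = 6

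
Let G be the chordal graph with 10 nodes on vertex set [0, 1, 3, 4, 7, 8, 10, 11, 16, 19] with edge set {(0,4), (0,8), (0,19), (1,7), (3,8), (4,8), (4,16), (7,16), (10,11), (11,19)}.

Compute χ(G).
χ(G) = 3

Clique number ω(G) = 3 (lower bound: χ ≥ ω).
The clique on [0, 4, 8] has size 3, forcing χ ≥ 3, and the coloring below uses 3 colors, so χ(G) = 3.
A valid 3-coloring: color 1: [3, 4, 7, 10, 19]; color 2: [0, 1, 11, 16]; color 3: [8].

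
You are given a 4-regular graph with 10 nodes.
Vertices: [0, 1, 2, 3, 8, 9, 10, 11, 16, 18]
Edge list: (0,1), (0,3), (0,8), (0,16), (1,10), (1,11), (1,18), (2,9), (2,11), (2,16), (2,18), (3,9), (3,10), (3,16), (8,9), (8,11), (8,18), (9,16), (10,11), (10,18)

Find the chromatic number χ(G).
χ(G) = 3

Clique number ω(G) = 3 (lower bound: χ ≥ ω).
The clique on [0, 3, 16] has size 3, forcing χ ≥ 3, and the coloring below uses 3 colors, so χ(G) = 3.
A valid 3-coloring: color 1: [0, 9, 10]; color 2: [11, 16, 18]; color 3: [1, 2, 3, 8].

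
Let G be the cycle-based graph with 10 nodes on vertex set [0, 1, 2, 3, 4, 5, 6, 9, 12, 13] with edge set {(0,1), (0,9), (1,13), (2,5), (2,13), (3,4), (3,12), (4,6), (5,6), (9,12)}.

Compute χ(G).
χ(G) = 2

Clique number ω(G) = 2 (lower bound: χ ≥ ω).
The graph is bipartite (no odd cycle), so 2 colors suffice: χ(G) = 2.
A valid 2-coloring: color 1: [0, 4, 5, 12, 13]; color 2: [1, 2, 3, 6, 9].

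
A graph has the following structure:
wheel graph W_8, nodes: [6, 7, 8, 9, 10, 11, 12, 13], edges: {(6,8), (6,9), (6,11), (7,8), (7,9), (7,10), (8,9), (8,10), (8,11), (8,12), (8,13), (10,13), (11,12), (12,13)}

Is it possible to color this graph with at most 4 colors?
Yes, G is 4-colorable

A valid 4-coloring: color 1: [8]; color 2: [6, 10, 12]; color 3: [7, 11, 13]; color 4: [9].
(χ(G) = 4 ≤ 4.)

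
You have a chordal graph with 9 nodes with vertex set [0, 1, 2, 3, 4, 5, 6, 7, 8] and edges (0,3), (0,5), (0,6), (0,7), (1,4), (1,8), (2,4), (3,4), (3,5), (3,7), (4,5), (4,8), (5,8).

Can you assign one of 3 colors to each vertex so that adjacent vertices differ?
A valid 3-coloring: color 1: [0, 4]; color 2: [1, 2, 5, 6, 7]; color 3: [3, 8].
(χ(G) = 3 ≤ 3.)

Yes, G is 3-colorable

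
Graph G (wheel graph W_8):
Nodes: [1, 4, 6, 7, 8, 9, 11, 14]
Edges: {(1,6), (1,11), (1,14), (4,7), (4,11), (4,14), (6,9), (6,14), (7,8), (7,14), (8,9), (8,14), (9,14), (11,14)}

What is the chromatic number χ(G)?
Clique number ω(G) = 3 (lower bound: χ ≥ ω).
Odd cycle [8, 7, 4, 11, 1, 6, 9] needs 3 colors (χ ≥ 3).
Vertex 14 is adjacent to every vertex of [1, 4, 6, 7, 8, 9, 11], which already need 3 colors among themselves, so 14 needs a new color (χ ≥ 4).
The coloring below uses 4 colors, so χ(G) = 4.
A valid 4-coloring: color 1: [14]; color 2: [4, 6, 8]; color 3: [7, 9, 11]; color 4: [1].

χ(G) = 4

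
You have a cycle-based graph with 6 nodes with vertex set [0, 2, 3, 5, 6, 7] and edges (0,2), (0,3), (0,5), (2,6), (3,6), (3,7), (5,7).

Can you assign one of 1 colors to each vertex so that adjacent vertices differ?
Edge (0,2) forces its endpoints to differ, so 1 color is not enough.

No, G is not 1-colorable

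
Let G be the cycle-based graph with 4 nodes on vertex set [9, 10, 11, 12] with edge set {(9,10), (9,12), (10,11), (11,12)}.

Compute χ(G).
Clique number ω(G) = 2 (lower bound: χ ≥ ω).
The graph is bipartite (no odd cycle), so 2 colors suffice: χ(G) = 2.
A valid 2-coloring: color 1: [10, 12]; color 2: [9, 11].

χ(G) = 2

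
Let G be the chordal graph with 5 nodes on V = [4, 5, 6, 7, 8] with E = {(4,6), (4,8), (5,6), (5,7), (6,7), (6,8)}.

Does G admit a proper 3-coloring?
A valid 3-coloring: color 1: [6]; color 2: [4, 5]; color 3: [7, 8].
(χ(G) = 3 ≤ 3.)

Yes, G is 3-colorable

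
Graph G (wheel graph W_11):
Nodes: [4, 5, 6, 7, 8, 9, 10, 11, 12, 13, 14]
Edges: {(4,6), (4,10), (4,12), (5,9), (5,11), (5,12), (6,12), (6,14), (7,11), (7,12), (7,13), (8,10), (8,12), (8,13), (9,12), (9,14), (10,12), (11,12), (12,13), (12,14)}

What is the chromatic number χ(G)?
χ(G) = 3

Clique number ω(G) = 3 (lower bound: χ ≥ ω).
The clique on [4, 10, 12] has size 3, forcing χ ≥ 3, and the coloring below uses 3 colors, so χ(G) = 3.
A valid 3-coloring: color 1: [12]; color 2: [6, 9, 10, 11, 13]; color 3: [4, 5, 7, 8, 14].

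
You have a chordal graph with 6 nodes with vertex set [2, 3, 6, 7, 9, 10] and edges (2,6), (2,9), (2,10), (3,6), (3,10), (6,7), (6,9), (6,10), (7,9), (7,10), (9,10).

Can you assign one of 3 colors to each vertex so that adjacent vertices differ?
The clique on vertices [2, 6, 9, 10] has size 4 > 3, so it alone needs 4 colors.

No, G is not 3-colorable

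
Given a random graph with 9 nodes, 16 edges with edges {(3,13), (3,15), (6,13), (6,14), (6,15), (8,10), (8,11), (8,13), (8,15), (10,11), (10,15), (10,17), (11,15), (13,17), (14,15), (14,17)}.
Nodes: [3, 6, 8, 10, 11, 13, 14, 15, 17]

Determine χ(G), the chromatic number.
χ(G) = 4

Clique number ω(G) = 4 (lower bound: χ ≥ ω).
The clique on [8, 10, 11, 15] has size 4, forcing χ ≥ 4, and the coloring below uses 4 colors, so χ(G) = 4.
A valid 4-coloring: color 1: [13, 15]; color 2: [3, 6, 8, 17]; color 3: [10, 14]; color 4: [11].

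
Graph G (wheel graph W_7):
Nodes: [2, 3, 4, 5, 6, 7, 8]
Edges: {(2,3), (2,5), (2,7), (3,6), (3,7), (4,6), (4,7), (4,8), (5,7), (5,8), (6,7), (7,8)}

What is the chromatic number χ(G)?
χ(G) = 3

Clique number ω(G) = 3 (lower bound: χ ≥ ω).
The clique on [4, 7, 8] has size 3, forcing χ ≥ 3, and the coloring below uses 3 colors, so χ(G) = 3.
A valid 3-coloring: color 1: [7]; color 2: [3, 4, 5]; color 3: [2, 6, 8].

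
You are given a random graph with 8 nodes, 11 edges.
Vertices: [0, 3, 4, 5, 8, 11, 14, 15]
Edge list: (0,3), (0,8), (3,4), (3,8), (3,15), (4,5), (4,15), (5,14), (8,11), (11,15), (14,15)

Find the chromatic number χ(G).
χ(G) = 3

Clique number ω(G) = 3 (lower bound: χ ≥ ω).
The clique on [0, 3, 8] has size 3, forcing χ ≥ 3, and the coloring below uses 3 colors, so χ(G) = 3.
A valid 3-coloring: color 1: [3, 11, 14]; color 2: [5, 8, 15]; color 3: [0, 4].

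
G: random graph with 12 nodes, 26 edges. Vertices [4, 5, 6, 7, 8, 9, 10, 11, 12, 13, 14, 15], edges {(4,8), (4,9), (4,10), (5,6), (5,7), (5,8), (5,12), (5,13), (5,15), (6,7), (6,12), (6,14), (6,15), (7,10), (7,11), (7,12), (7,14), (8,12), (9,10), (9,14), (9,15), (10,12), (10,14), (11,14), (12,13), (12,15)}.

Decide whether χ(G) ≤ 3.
The clique on vertices [5, 6, 7, 12] has size 4 > 3, so it alone needs 4 colors.

No, G is not 3-colorable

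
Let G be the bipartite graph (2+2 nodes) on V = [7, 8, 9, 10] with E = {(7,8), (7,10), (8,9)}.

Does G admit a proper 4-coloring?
A valid 4-coloring: color 1: [8, 10]; color 2: [7, 9].
(χ(G) = 2 ≤ 4.)

Yes, G is 4-colorable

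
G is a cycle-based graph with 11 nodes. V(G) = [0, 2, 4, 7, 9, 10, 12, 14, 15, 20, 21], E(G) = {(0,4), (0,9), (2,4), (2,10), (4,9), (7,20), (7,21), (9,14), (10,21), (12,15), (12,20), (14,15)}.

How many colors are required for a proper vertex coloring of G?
Clique number ω(G) = 3 (lower bound: χ ≥ ω).
The clique on [0, 4, 9] has size 3, forcing χ ≥ 3, and the coloring below uses 3 colors, so χ(G) = 3.
A valid 3-coloring: color 1: [4, 7, 10, 12, 14]; color 2: [2, 9, 15, 20, 21]; color 3: [0].

χ(G) = 3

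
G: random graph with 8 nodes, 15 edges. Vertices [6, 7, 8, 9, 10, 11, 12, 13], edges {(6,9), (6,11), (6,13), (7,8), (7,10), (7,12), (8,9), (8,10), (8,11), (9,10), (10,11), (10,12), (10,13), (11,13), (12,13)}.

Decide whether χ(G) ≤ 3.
No, G is not 3-colorable

Odd cycle [12, 13, 11, 8, 7] needs 3 colors (χ ≥ 3).
Vertex 10 is adjacent to every vertex of [7, 8, 11, 12, 13], which already need 3 colors among themselves, so 10 needs a new color (χ ≥ 4).
Hence χ(G) ≥ 4 > 3, so no proper 3-coloring exists.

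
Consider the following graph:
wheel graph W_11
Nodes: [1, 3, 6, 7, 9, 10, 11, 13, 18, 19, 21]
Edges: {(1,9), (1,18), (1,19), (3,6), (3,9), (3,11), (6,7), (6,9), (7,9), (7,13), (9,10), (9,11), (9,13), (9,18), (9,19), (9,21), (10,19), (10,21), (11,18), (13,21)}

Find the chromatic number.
Clique number ω(G) = 3 (lower bound: χ ≥ ω).
The clique on [1, 9, 18] has size 3, forcing χ ≥ 3, and the coloring below uses 3 colors, so χ(G) = 3.
A valid 3-coloring: color 1: [9]; color 2: [1, 6, 10, 11, 13]; color 3: [3, 7, 18, 19, 21].

χ(G) = 3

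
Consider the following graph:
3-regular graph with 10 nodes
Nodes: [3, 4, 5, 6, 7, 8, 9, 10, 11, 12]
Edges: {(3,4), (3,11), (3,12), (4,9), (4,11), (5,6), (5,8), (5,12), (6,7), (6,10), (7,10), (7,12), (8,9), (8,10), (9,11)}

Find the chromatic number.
χ(G) = 3

Clique number ω(G) = 3 (lower bound: χ ≥ ω).
The clique on [3, 4, 11] has size 3, forcing χ ≥ 3, and the coloring below uses 3 colors, so χ(G) = 3.
A valid 3-coloring: color 1: [3, 5, 9, 10]; color 2: [6, 8, 11, 12]; color 3: [4, 7].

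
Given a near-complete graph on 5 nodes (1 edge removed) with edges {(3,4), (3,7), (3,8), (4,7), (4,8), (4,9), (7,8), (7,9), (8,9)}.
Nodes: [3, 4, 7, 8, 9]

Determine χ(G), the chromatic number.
χ(G) = 4

Clique number ω(G) = 4 (lower bound: χ ≥ ω).
The clique on [4, 7, 8, 9] has size 4, forcing χ ≥ 4, and the coloring below uses 4 colors, so χ(G) = 4.
A valid 4-coloring: color 1: [8]; color 2: [4]; color 3: [7]; color 4: [3, 9].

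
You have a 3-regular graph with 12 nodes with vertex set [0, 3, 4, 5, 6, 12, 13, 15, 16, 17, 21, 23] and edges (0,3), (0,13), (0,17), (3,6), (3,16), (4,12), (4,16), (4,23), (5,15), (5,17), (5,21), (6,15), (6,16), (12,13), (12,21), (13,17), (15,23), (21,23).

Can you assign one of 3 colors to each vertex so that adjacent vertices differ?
Yes, G is 3-colorable

A valid 3-coloring: color 1: [0, 12, 15, 16]; color 2: [4, 6, 17, 21]; color 3: [3, 5, 13, 23].
(χ(G) = 3 ≤ 3.)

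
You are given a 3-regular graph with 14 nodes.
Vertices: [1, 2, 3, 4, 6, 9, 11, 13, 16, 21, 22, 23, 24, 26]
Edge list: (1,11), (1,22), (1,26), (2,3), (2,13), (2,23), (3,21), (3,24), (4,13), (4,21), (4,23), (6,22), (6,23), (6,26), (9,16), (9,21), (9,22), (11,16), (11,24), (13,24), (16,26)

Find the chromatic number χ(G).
χ(G) = 3

Clique number ω(G) = 2 (lower bound: χ ≥ ω).
Odd cycle [21, 3, 2, 23, 4] needs 3 colors (χ ≥ 3).
The coloring below uses 3 colors, so χ(G) = 3.
A valid 3-coloring: color 1: [11, 13, 21, 22, 23, 26]; color 2: [1, 2, 4, 6, 16, 24]; color 3: [3, 9].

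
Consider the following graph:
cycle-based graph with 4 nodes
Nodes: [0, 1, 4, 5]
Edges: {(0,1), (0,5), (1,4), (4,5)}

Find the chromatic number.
Clique number ω(G) = 2 (lower bound: χ ≥ ω).
The graph is bipartite (no odd cycle), so 2 colors suffice: χ(G) = 2.
A valid 2-coloring: color 1: [0, 4]; color 2: [1, 5].

χ(G) = 2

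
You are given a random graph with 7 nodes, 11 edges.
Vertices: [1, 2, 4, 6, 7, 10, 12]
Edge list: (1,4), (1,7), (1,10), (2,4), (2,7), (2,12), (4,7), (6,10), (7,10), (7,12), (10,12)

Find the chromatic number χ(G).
χ(G) = 4

Clique number ω(G) = 3 (lower bound: χ ≥ ω).
Odd cycle [4, 2, 12, 10, 1] needs 3 colors (χ ≥ 3).
Vertex 7 is adjacent to every vertex of [1, 2, 4, 10, 12], which already need 3 colors among themselves, so 7 needs a new color (χ ≥ 4).
The coloring below uses 4 colors, so χ(G) = 4.
A valid 4-coloring: color 1: [6, 7]; color 2: [2, 10]; color 3: [1, 12]; color 4: [4].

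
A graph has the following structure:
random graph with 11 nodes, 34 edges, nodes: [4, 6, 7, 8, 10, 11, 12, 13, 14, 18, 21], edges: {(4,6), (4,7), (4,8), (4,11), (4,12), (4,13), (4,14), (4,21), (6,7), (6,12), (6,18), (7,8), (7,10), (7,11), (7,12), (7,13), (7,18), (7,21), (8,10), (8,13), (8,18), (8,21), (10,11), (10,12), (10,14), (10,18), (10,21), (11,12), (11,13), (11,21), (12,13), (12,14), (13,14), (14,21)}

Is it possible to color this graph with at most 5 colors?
A valid 5-coloring: color 1: [7, 14]; color 2: [4, 10]; color 3: [8, 12]; color 4: [6, 13, 21]; color 5: [11, 18].
(χ(G) = 5 ≤ 5.)

Yes, G is 5-colorable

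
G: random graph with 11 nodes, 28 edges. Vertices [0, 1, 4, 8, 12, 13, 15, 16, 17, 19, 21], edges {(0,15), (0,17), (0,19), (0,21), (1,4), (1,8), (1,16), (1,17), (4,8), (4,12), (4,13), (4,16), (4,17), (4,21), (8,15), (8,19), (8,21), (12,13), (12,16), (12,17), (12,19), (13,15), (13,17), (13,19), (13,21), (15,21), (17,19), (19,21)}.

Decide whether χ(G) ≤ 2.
The clique on vertices [12, 13, 17, 19] has size 4 > 2, so it alone needs 4 colors.

No, G is not 2-colorable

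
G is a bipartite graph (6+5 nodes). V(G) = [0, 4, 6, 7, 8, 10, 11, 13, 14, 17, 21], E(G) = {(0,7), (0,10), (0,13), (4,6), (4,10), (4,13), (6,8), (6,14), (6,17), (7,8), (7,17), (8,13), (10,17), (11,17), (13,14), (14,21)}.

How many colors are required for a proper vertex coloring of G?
Clique number ω(G) = 2 (lower bound: χ ≥ ω).
The graph is bipartite (no odd cycle), so 2 colors suffice: χ(G) = 2.
A valid 2-coloring: color 1: [6, 7, 10, 11, 13, 21]; color 2: [0, 4, 8, 14, 17].

χ(G) = 2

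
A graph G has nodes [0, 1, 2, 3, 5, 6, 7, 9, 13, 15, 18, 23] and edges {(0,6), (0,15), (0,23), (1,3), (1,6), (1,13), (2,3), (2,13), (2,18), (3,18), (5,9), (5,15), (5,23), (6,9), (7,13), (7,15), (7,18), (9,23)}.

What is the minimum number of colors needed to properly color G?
χ(G) = 3

Clique number ω(G) = 3 (lower bound: χ ≥ ω).
The clique on [2, 3, 18] has size 3, forcing χ ≥ 3, and the coloring below uses 3 colors, so χ(G) = 3.
A valid 3-coloring: color 1: [3, 6, 13, 15, 23]; color 2: [0, 1, 5, 18]; color 3: [2, 7, 9].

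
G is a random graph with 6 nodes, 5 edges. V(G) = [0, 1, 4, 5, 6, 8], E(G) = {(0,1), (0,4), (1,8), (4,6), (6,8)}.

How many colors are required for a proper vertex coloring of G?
χ(G) = 3

Clique number ω(G) = 2 (lower bound: χ ≥ ω).
Odd cycle [1, 8, 6, 4, 0] needs 3 colors (χ ≥ 3).
The coloring below uses 3 colors, so χ(G) = 3.
A valid 3-coloring: color 1: [1, 4, 5]; color 2: [0, 8]; color 3: [6].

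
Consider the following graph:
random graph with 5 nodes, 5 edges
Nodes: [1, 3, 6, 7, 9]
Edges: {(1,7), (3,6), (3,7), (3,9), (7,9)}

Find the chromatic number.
χ(G) = 3

Clique number ω(G) = 3 (lower bound: χ ≥ ω).
The clique on [3, 7, 9] has size 3, forcing χ ≥ 3, and the coloring below uses 3 colors, so χ(G) = 3.
A valid 3-coloring: color 1: [1, 3]; color 2: [6, 7]; color 3: [9].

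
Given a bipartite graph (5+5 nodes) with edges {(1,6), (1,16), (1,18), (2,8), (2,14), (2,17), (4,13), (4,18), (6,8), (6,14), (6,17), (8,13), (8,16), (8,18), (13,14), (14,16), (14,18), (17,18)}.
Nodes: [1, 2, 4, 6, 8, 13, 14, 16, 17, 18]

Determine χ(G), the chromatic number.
Clique number ω(G) = 2 (lower bound: χ ≥ ω).
The graph is bipartite (no odd cycle), so 2 colors suffice: χ(G) = 2.
A valid 2-coloring: color 1: [1, 4, 8, 14, 17]; color 2: [2, 6, 13, 16, 18].

χ(G) = 2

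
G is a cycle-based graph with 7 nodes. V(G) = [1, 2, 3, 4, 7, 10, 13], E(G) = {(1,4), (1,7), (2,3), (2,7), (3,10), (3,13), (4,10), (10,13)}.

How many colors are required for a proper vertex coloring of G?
Clique number ω(G) = 3 (lower bound: χ ≥ ω).
The clique on [3, 10, 13] has size 3, forcing χ ≥ 3, and the coloring below uses 3 colors, so χ(G) = 3.
A valid 3-coloring: color 1: [1, 2, 10]; color 2: [3, 4, 7]; color 3: [13].

χ(G) = 3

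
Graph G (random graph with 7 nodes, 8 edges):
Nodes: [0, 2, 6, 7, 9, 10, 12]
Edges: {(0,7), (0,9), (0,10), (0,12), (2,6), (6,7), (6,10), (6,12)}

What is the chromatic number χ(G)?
χ(G) = 2

Clique number ω(G) = 2 (lower bound: χ ≥ ω).
The graph is bipartite (no odd cycle), so 2 colors suffice: χ(G) = 2.
A valid 2-coloring: color 1: [0, 6]; color 2: [2, 7, 9, 10, 12].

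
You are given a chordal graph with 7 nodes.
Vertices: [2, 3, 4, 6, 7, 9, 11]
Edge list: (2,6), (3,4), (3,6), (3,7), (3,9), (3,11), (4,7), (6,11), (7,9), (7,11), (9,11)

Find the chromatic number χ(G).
χ(G) = 4

Clique number ω(G) = 4 (lower bound: χ ≥ ω).
The clique on [3, 7, 9, 11] has size 4, forcing χ ≥ 4, and the coloring below uses 4 colors, so χ(G) = 4.
A valid 4-coloring: color 1: [2, 3]; color 2: [6, 7]; color 3: [4, 11]; color 4: [9].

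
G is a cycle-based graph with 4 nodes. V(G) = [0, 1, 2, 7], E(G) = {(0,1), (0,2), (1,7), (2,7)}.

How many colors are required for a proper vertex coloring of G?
χ(G) = 2

Clique number ω(G) = 2 (lower bound: χ ≥ ω).
The graph is bipartite (no odd cycle), so 2 colors suffice: χ(G) = 2.
A valid 2-coloring: color 1: [0, 7]; color 2: [1, 2].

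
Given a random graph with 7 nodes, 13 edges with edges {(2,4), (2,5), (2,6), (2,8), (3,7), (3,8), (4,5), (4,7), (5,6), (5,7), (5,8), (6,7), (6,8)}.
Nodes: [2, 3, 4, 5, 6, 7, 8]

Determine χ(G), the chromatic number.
χ(G) = 4

Clique number ω(G) = 4 (lower bound: χ ≥ ω).
The clique on [2, 5, 6, 8] has size 4, forcing χ ≥ 4, and the coloring below uses 4 colors, so χ(G) = 4.
A valid 4-coloring: color 1: [3, 5]; color 2: [7, 8]; color 3: [2]; color 4: [4, 6].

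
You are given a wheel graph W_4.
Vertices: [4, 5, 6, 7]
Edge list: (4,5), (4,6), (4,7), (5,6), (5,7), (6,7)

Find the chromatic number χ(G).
χ(G) = 4

Clique number ω(G) = 4 (lower bound: χ ≥ ω).
The clique on [4, 5, 6, 7] has size 4, forcing χ ≥ 4, and the coloring below uses 4 colors, so χ(G) = 4.
A valid 4-coloring: color 1: [4]; color 2: [5]; color 3: [7]; color 4: [6].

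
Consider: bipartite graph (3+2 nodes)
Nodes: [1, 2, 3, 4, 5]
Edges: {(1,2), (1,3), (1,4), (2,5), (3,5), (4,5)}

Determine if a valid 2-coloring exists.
Yes, G is 2-colorable

A valid 2-coloring: color 1: [1, 5]; color 2: [2, 3, 4].
(χ(G) = 2 ≤ 2.)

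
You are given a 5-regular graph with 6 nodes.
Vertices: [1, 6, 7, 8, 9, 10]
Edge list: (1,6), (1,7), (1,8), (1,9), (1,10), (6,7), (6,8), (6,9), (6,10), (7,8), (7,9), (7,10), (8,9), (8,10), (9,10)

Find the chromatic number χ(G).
χ(G) = 6

Clique number ω(G) = 6 (lower bound: χ ≥ ω).
The clique on [1, 6, 7, 8, 9, 10] has size 6, forcing χ ≥ 6, and the coloring below uses 6 colors, so χ(G) = 6.
A valid 6-coloring: color 1: [9]; color 2: [6]; color 3: [8]; color 4: [10]; color 5: [1]; color 6: [7].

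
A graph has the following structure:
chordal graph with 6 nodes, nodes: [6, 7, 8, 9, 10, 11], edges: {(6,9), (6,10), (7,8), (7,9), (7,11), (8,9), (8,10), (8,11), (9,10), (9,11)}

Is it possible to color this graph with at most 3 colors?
The clique on vertices [7, 8, 9, 11] has size 4 > 3, so it alone needs 4 colors.

No, G is not 3-colorable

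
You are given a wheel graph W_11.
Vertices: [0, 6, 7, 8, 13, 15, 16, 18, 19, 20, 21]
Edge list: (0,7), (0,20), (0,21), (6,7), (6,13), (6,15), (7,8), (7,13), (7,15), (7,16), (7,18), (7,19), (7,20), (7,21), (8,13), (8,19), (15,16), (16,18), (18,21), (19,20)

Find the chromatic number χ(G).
Clique number ω(G) = 3 (lower bound: χ ≥ ω).
The clique on [0, 7, 20] has size 3, forcing χ ≥ 3, and the coloring below uses 3 colors, so χ(G) = 3.
A valid 3-coloring: color 1: [7]; color 2: [0, 13, 15, 18, 19]; color 3: [6, 8, 16, 20, 21].

χ(G) = 3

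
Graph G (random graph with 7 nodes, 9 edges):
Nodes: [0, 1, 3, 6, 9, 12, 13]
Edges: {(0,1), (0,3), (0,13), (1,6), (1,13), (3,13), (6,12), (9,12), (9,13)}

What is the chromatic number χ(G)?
χ(G) = 3

Clique number ω(G) = 3 (lower bound: χ ≥ ω).
The clique on [0, 1, 13] has size 3, forcing χ ≥ 3, and the coloring below uses 3 colors, so χ(G) = 3.
A valid 3-coloring: color 1: [6, 13]; color 2: [0, 9]; color 3: [1, 3, 12].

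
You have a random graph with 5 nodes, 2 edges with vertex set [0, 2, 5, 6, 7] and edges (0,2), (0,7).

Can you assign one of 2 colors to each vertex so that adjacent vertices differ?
A valid 2-coloring: color 1: [0, 5, 6]; color 2: [2, 7].
(χ(G) = 2 ≤ 2.)

Yes, G is 2-colorable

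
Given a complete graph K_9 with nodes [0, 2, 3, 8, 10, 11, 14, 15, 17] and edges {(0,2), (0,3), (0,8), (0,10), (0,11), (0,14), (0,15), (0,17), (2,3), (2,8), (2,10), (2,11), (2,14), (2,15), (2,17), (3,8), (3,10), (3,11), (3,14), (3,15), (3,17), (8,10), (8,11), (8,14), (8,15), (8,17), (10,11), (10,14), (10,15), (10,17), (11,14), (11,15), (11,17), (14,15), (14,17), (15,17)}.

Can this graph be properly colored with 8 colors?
No, G is not 8-colorable

The clique on vertices [0, 2, 3, 8, 10, 11, 14, 15, 17] has size 9 > 8, so it alone needs 9 colors.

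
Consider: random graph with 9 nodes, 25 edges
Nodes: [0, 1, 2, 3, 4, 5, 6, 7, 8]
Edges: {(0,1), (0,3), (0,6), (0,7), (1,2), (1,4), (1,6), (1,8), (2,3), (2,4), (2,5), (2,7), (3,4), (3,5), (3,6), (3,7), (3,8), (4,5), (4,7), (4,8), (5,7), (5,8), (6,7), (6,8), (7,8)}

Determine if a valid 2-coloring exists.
The clique on vertices [3, 4, 5, 7, 8] has size 5 > 2, so it alone needs 5 colors.

No, G is not 2-colorable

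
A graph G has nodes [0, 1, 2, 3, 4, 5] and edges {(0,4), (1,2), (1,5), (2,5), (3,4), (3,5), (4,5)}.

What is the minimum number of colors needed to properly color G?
χ(G) = 3

Clique number ω(G) = 3 (lower bound: χ ≥ ω).
The clique on [1, 2, 5] has size 3, forcing χ ≥ 3, and the coloring below uses 3 colors, so χ(G) = 3.
A valid 3-coloring: color 1: [0, 5]; color 2: [2, 4]; color 3: [1, 3].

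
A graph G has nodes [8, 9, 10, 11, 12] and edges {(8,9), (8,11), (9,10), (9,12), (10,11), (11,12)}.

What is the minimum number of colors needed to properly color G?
χ(G) = 2

Clique number ω(G) = 2 (lower bound: χ ≥ ω).
The graph is bipartite (no odd cycle), so 2 colors suffice: χ(G) = 2.
A valid 2-coloring: color 1: [9, 11]; color 2: [8, 10, 12].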